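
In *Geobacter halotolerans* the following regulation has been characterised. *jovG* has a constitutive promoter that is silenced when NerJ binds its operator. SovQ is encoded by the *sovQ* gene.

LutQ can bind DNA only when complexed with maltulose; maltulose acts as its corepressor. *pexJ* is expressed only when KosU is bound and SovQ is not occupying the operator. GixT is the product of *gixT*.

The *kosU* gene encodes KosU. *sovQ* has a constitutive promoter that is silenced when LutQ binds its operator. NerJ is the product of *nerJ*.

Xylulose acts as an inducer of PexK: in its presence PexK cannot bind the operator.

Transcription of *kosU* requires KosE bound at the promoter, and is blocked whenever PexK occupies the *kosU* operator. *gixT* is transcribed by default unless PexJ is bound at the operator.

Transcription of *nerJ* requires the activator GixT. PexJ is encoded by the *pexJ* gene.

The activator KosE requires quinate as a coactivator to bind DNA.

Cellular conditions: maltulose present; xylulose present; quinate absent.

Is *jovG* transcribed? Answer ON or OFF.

OFF

Quinate is absent, so KosE is inactive.
Xylulose is present, so PexK is inactive.
Required activator KosE is absent, so *kosU* is not transcribed.
So KosU is not produced.
Maltulose is present, so LutQ is active.
With repressor LutQ bound, *sovQ* is not transcribed.
So SovQ is not produced.
Required activator KosU is absent, so *pexJ* is not transcribed.
So PexJ is not produced.
With no repressor bound, *gixT* is transcribed.
So GixT is produced and active.
No repressor is bound and GixT is active, so *nerJ* is transcribed.
So NerJ is produced and active.
With repressor NerJ bound, *jovG* is not transcribed.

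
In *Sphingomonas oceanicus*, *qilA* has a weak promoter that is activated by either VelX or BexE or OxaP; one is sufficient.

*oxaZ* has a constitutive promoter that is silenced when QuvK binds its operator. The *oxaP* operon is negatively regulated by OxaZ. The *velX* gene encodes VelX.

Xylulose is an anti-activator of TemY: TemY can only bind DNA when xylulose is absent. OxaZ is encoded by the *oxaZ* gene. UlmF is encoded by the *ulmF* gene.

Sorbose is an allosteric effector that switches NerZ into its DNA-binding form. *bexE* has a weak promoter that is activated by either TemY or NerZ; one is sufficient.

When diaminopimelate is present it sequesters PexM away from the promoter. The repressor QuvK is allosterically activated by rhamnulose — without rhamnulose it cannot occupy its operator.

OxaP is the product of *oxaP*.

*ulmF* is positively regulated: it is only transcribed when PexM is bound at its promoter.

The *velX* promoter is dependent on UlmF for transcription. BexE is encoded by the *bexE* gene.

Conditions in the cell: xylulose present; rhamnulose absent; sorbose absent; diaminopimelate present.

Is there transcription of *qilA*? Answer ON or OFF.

OFF

Diaminopimelate is present, so PexM is inactive.
Required activator PexM is absent, so *ulmF* is not transcribed.
So UlmF is not produced.
Required activator UlmF is absent, so *velX* is not transcribed.
So VelX is not produced.
Xylulose is present, so TemY is inactive.
Sorbose is absent, so NerZ is inactive.
No activator is available at the *bexE* promoter, so *bexE* is not transcribed.
So BexE is not produced.
Rhamnulose is absent, so QuvK is inactive.
With no repressor bound, *oxaZ* is transcribed.
So OxaZ is produced and active.
With repressor OxaZ bound, *oxaP* is not transcribed.
So OxaP is not produced.
No activator is available at the *qilA* promoter, so *qilA* is not transcribed.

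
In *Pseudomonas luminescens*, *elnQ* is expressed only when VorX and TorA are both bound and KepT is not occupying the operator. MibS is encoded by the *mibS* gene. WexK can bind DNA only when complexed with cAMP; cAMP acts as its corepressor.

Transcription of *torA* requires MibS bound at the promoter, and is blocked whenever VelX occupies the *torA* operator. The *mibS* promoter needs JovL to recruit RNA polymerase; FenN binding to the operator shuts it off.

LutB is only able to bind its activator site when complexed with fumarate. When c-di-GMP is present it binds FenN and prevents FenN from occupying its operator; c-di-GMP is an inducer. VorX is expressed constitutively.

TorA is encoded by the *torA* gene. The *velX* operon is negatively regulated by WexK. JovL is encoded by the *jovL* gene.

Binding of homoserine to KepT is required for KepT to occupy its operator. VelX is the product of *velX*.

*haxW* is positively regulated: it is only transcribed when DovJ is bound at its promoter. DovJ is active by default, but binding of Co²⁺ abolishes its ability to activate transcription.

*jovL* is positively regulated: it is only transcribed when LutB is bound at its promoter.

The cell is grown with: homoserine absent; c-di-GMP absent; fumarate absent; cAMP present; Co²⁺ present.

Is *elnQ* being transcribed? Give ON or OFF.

VorX is produced constitutively and is active.
Homoserine is absent, so KepT is inactive.
Fumarate is absent, so LutB is inactive.
Required activator LutB is absent, so *jovL* is not transcribed.
So JovL is not produced.
c-di-GMP is absent, so FenN is active.
With repressor FenN bound, *mibS* is not transcribed.
So MibS is not produced.
cAMP is present, so WexK is active.
With repressor WexK bound, *velX* is not transcribed.
So VelX is not produced.
Required activator MibS is absent, so *torA* is not transcribed.
So TorA is not produced.
Required activator TorA is absent, so *elnQ* is not transcribed.

OFF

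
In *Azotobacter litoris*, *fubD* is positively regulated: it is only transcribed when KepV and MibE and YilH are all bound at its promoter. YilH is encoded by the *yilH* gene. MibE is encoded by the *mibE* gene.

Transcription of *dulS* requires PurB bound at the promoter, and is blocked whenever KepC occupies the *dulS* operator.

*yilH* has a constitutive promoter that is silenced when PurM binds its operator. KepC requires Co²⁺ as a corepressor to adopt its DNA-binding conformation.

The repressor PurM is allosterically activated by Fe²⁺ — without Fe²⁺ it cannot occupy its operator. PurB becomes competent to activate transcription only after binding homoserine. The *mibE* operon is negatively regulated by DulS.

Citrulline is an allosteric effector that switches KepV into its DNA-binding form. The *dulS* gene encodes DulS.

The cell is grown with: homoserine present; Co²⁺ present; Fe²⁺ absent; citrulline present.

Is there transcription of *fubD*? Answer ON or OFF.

Citrulline is present, so KepV is active.
Co²⁺ is present, so KepC is active.
Homoserine is present, so PurB is active.
With repressor KepC bound, *dulS* is not transcribed.
So DulS is not produced.
With no repressor bound, *mibE* is transcribed.
So MibE is produced and active.
Fe²⁺ is absent, so PurM is inactive.
With no repressor bound, *yilH* is transcribed.
So YilH is produced and active.
No repressor is bound and KepV and MibE and YilH are active, so *fubD* is transcribed.

ON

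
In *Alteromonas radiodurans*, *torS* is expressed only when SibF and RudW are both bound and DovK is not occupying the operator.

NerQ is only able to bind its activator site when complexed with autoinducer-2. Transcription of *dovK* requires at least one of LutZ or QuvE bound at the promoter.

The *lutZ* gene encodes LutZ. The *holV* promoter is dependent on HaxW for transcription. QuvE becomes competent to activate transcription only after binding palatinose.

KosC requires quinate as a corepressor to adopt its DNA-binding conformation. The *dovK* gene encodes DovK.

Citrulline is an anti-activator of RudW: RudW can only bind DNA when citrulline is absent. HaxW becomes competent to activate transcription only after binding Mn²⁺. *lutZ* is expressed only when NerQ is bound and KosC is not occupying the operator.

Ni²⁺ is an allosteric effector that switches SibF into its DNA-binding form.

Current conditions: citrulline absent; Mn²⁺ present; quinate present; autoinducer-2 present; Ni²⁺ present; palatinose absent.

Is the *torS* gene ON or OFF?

ON

Ni²⁺ is present, so SibF is active.
Autoinducer-2 is present, so NerQ is active.
Quinate is present, so KosC is active.
With repressor KosC bound, *lutZ* is not transcribed.
So LutZ is not produced.
Palatinose is absent, so QuvE is inactive.
No activator is available at the *dovK* promoter, so *dovK* is not transcribed.
So DovK is not produced.
Citrulline is absent, so RudW is active.
No repressor is bound and SibF and RudW are active, so *torS* is transcribed.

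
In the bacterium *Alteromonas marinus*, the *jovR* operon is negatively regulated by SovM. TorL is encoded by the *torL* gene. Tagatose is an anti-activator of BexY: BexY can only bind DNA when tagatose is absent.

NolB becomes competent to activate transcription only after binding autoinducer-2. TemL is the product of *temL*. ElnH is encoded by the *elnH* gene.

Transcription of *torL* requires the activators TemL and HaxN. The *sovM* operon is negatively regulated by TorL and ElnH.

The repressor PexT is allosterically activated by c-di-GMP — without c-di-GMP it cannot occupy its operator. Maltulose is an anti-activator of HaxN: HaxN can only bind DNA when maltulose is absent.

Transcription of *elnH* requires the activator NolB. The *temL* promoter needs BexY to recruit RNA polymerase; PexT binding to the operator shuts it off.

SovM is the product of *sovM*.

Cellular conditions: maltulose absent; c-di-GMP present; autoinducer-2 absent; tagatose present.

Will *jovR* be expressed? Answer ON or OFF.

c-di-GMP is present, so PexT is active.
Tagatose is present, so BexY is inactive.
With repressor PexT bound, *temL* is not transcribed.
So TemL is not produced.
Maltulose is absent, so HaxN is active.
Required activator TemL is absent, so *torL* is not transcribed.
So TorL is not produced.
Autoinducer-2 is absent, so NolB is inactive.
Required activator NolB is absent, so *elnH* is not transcribed.
So ElnH is not produced.
With no repressor bound, *sovM* is transcribed.
So SovM is produced and active.
With repressor SovM bound, *jovR* is not transcribed.

OFF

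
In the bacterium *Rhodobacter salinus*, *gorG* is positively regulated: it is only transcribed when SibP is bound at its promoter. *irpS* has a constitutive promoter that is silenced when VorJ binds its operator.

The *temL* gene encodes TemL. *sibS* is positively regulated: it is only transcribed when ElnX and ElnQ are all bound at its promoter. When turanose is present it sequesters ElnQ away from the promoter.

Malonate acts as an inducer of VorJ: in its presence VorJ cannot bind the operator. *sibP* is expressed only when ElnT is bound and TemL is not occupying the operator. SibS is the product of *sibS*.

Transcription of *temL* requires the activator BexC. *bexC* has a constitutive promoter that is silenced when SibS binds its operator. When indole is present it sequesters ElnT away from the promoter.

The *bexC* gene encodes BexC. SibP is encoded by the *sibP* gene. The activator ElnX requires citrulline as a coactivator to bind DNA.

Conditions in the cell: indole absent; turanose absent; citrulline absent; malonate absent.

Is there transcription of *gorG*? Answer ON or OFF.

OFF

Citrulline is absent, so ElnX is inactive.
Turanose is absent, so ElnQ is active.
Required activator ElnX is absent, so *sibS* is not transcribed.
So SibS is not produced.
With no repressor bound, *bexC* is transcribed.
So BexC is produced and active.
No repressor is bound and BexC is active, so *temL* is transcribed.
So TemL is produced and active.
Indole is absent, so ElnT is active.
With repressor TemL bound, *sibP* is not transcribed.
So SibP is not produced.
Required activator SibP is absent, so *gorG* is not transcribed.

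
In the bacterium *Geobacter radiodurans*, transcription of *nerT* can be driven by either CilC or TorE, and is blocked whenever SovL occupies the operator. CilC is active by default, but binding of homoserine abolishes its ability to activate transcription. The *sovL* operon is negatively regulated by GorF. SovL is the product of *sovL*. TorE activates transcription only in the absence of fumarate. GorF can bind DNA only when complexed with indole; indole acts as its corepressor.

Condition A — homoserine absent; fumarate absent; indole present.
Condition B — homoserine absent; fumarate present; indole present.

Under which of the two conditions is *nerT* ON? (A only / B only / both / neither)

both

Condition A:
Homoserine is absent, so CilC is active.
Fumarate is absent, so TorE is active.
Indole is present, so GorF is active.
With repressor GorF bound, *sovL* is not transcribed.
So SovL is not produced.
Activator CilC is present, so *nerT* is transcribed.
→ *nerT* is ON in A.
Condition B:
Homoserine is absent, so CilC is active.
Fumarate is present, so TorE is inactive.
Indole is present, so GorF is active.
With repressor GorF bound, *sovL* is not transcribed.
So SovL is not produced.
Activator CilC is present, so *nerT* is transcribed.
→ *nerT* is ON in B.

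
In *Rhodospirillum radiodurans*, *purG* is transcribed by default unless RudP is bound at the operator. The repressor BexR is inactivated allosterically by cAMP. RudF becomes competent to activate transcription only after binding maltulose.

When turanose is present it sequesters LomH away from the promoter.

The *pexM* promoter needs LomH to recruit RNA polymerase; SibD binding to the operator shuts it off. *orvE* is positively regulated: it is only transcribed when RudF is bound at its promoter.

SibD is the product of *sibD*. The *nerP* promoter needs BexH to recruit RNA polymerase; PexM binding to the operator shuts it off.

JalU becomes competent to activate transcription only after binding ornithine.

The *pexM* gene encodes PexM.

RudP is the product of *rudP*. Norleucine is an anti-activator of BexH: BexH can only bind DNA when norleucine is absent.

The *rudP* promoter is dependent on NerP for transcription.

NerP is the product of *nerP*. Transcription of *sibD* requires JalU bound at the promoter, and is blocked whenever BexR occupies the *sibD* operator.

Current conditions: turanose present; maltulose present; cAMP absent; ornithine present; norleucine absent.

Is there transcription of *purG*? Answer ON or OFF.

cAMP is absent, so BexR is active.
Ornithine is present, so JalU is active.
With repressor BexR bound, *sibD* is not transcribed.
So SibD is not produced.
Turanose is present, so LomH is inactive.
Required activator LomH is absent, so *pexM* is not transcribed.
So PexM is not produced.
Norleucine is absent, so BexH is active.
No repressor is bound and BexH is active, so *nerP* is transcribed.
So NerP is produced and active.
No repressor is bound and NerP is active, so *rudP* is transcribed.
So RudP is produced and active.
With repressor RudP bound, *purG* is not transcribed.

OFF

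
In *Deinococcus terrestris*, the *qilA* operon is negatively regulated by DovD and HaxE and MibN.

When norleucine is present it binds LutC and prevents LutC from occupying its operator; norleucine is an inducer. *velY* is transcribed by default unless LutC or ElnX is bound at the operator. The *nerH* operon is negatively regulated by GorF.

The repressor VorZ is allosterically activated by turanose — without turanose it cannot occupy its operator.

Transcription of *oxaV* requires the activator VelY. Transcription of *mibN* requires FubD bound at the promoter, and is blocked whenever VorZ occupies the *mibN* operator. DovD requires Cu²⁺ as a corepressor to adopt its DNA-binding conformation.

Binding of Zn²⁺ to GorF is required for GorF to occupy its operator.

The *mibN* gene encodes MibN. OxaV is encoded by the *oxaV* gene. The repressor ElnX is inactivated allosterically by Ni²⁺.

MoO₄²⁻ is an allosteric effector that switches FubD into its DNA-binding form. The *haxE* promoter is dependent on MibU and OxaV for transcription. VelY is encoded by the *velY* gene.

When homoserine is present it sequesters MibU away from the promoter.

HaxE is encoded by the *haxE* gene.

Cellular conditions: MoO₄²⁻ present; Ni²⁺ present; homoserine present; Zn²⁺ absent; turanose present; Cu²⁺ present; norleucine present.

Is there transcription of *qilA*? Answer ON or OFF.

OFF

Cu²⁺ is present, so DovD is active.
Homoserine is present, so MibU is inactive.
Norleucine is present, so LutC is inactive.
Ni²⁺ is present, so ElnX is inactive.
With no repressor bound, *velY* is transcribed.
So VelY is produced and active.
No repressor is bound and VelY is active, so *oxaV* is transcribed.
So OxaV is produced and active.
Required activator MibU is absent, so *haxE* is not transcribed.
So HaxE is not produced.
Turanose is present, so VorZ is active.
MoO₄²⁻ is present, so FubD is active.
With repressor VorZ bound, *mibN* is not transcribed.
So MibN is not produced.
With repressor DovD bound, *qilA* is not transcribed.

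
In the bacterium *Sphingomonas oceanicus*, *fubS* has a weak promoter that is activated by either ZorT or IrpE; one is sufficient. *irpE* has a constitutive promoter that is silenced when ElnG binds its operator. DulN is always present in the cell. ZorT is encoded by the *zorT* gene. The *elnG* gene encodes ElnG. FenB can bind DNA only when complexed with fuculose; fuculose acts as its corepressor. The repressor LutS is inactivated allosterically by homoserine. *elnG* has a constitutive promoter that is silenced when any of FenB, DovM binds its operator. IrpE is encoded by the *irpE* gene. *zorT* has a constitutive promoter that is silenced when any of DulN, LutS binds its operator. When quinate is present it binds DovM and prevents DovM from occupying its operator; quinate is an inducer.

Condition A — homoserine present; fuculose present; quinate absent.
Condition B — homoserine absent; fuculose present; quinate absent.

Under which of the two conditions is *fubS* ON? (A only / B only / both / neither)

both

Condition A:
DulN is produced constitutively and is active.
Homoserine is present, so LutS is inactive.
With repressor DulN bound, *zorT* is not transcribed.
So ZorT is not produced.
Fuculose is present, so FenB is active.
Quinate is absent, so DovM is active.
With repressor FenB bound, *elnG* is not transcribed.
So ElnG is not produced.
With no repressor bound, *irpE* is transcribed.
So IrpE is produced and active.
Activator IrpE is present, so *fubS* is transcribed.
→ *fubS* is ON in A.
Condition B:
DulN is produced constitutively and is active.
Homoserine is absent, so LutS is active.
With repressor DulN bound, *zorT* is not transcribed.
So ZorT is not produced.
Fuculose is present, so FenB is active.
Quinate is absent, so DovM is active.
With repressor FenB bound, *elnG* is not transcribed.
So ElnG is not produced.
With no repressor bound, *irpE* is transcribed.
So IrpE is produced and active.
Activator IrpE is present, so *fubS* is transcribed.
→ *fubS* is ON in B.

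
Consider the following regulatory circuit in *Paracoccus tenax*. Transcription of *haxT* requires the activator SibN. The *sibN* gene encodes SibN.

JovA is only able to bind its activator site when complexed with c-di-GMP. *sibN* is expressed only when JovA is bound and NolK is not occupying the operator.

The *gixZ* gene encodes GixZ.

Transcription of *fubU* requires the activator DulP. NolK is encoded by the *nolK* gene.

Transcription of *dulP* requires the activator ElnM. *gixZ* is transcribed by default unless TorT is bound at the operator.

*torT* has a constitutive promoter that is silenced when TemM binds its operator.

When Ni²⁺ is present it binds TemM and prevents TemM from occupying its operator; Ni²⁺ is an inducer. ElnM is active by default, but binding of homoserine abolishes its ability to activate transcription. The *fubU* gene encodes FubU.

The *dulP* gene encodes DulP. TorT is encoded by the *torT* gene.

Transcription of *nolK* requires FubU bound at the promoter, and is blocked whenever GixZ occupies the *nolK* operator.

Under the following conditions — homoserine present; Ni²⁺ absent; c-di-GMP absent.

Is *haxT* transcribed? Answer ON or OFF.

Ni²⁺ is absent, so TemM is active.
With repressor TemM bound, *torT* is not transcribed.
So TorT is not produced.
With no repressor bound, *gixZ* is transcribed.
So GixZ is produced and active.
Homoserine is present, so ElnM is inactive.
Required activator ElnM is absent, so *dulP* is not transcribed.
So DulP is not produced.
Required activator DulP is absent, so *fubU* is not transcribed.
So FubU is not produced.
With repressor GixZ bound, *nolK* is not transcribed.
So NolK is not produced.
c-di-GMP is absent, so JovA is inactive.
Required activator JovA is absent, so *sibN* is not transcribed.
So SibN is not produced.
Required activator SibN is absent, so *haxT* is not transcribed.

OFF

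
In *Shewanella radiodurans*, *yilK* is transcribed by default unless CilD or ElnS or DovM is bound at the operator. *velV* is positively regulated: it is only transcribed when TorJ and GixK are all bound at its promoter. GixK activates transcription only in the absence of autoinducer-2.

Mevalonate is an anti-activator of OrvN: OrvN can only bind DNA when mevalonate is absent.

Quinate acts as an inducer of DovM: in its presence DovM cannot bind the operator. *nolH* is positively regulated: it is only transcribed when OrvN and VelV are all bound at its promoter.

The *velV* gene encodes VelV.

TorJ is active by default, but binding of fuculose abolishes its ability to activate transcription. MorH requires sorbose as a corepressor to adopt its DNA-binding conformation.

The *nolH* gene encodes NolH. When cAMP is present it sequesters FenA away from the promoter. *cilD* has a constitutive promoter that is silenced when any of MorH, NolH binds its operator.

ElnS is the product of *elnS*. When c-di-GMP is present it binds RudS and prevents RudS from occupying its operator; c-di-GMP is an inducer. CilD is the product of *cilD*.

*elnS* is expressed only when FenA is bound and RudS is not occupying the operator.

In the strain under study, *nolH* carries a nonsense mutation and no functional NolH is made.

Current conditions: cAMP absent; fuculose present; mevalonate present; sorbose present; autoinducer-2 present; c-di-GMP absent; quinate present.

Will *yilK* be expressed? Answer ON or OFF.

ON

Sorbose is present, so MorH is active.
NolH is non-functional in this strain, so it has no effect.
With repressor MorH bound, *cilD* is not transcribed.
So CilD is not produced.
c-di-GMP is absent, so RudS is active.
cAMP is absent, so FenA is active.
With repressor RudS bound, *elnS* is not transcribed.
So ElnS is not produced.
Quinate is present, so DovM is inactive.
With no repressor bound, *yilK* is transcribed.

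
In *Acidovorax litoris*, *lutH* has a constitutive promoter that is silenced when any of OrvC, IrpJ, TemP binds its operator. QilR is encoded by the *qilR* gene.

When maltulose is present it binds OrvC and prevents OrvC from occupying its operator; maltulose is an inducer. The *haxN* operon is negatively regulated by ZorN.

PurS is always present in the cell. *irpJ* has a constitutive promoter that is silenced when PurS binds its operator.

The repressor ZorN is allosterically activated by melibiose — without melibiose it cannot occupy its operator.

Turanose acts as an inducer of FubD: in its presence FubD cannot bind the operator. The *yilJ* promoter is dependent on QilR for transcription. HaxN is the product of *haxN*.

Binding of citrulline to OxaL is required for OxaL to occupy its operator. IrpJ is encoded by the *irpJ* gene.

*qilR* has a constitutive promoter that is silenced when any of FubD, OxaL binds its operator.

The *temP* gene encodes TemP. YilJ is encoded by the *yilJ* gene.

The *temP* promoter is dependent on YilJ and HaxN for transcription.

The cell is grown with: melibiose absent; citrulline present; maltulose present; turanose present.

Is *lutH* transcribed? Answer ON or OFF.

Maltulose is present, so OrvC is inactive.
PurS is produced constitutively and is active.
With repressor PurS bound, *irpJ* is not transcribed.
So IrpJ is not produced.
Turanose is present, so FubD is inactive.
Citrulline is present, so OxaL is active.
With repressor OxaL bound, *qilR* is not transcribed.
So QilR is not produced.
Required activator QilR is absent, so *yilJ* is not transcribed.
So YilJ is not produced.
Melibiose is absent, so ZorN is inactive.
With no repressor bound, *haxN* is transcribed.
So HaxN is produced and active.
Required activator YilJ is absent, so *temP* is not transcribed.
So TemP is not produced.
With no repressor bound, *lutH* is transcribed.

ON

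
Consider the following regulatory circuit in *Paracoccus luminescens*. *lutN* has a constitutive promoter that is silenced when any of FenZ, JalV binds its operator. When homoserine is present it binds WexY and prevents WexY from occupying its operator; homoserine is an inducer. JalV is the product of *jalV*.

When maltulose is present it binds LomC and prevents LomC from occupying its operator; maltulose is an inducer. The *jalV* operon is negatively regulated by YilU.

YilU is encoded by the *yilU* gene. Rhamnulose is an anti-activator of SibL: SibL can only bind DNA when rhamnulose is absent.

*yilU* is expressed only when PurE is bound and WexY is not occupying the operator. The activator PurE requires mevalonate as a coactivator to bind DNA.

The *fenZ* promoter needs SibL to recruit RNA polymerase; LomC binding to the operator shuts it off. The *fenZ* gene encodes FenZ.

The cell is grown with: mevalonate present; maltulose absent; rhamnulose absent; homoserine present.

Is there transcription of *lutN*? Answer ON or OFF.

ON

Maltulose is absent, so LomC is active.
Rhamnulose is absent, so SibL is active.
With repressor LomC bound, *fenZ* is not transcribed.
So FenZ is not produced.
Mevalonate is present, so PurE is active.
Homoserine is present, so WexY is inactive.
No repressor is bound and PurE is active, so *yilU* is transcribed.
So YilU is produced and active.
With repressor YilU bound, *jalV* is not transcribed.
So JalV is not produced.
With no repressor bound, *lutN* is transcribed.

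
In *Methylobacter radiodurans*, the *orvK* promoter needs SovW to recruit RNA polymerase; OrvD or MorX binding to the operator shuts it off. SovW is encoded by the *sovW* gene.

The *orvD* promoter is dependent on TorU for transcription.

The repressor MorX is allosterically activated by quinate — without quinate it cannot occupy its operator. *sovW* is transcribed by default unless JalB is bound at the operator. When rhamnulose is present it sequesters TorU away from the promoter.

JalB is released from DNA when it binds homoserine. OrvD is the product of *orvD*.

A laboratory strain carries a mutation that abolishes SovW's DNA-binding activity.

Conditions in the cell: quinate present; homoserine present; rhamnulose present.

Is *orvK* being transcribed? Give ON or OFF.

OFF

Rhamnulose is present, so TorU is inactive.
Required activator TorU is absent, so *orvD* is not transcribed.
So OrvD is not produced.
SovW is non-functional in this strain, so it has no effect.
Quinate is present, so MorX is active.
With repressor MorX bound, *orvK* is not transcribed.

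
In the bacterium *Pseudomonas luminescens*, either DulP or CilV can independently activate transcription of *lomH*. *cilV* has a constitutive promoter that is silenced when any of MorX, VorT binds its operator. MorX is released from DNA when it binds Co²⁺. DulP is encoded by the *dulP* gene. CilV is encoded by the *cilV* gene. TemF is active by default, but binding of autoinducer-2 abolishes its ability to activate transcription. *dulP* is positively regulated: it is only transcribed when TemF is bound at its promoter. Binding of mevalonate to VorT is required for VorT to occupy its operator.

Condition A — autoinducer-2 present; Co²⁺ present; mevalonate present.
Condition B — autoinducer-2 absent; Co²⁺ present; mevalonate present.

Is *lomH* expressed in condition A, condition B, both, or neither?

B only

Condition A:
Autoinducer-2 is present, so TemF is inactive.
Required activator TemF is absent, so *dulP* is not transcribed.
So DulP is not produced.
Co²⁺ is present, so MorX is inactive.
Mevalonate is present, so VorT is active.
With repressor VorT bound, *cilV* is not transcribed.
So CilV is not produced.
No activator is available at the *lomH* promoter, so *lomH* is not transcribed.
→ *lomH* is OFF in A.
Condition B:
Autoinducer-2 is absent, so TemF is active.
No repressor is bound and TemF is active, so *dulP* is transcribed.
So DulP is produced and active.
Co²⁺ is present, so MorX is inactive.
Mevalonate is present, so VorT is active.
With repressor VorT bound, *cilV* is not transcribed.
So CilV is not produced.
Activator DulP is present, so *lomH* is transcribed.
→ *lomH* is ON in B.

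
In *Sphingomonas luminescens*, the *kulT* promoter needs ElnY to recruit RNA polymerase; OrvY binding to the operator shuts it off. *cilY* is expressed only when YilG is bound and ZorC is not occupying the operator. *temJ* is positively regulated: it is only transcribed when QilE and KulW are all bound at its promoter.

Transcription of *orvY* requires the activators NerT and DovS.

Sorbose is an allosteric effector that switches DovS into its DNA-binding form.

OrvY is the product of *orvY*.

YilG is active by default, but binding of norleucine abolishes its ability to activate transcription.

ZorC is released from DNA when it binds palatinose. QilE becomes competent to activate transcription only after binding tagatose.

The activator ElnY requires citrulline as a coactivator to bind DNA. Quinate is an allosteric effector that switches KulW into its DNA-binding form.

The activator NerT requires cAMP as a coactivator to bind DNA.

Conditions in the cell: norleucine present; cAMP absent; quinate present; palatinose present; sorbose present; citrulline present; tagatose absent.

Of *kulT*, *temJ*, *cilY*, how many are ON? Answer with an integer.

cAMP is absent, so NerT is inactive.
Sorbose is present, so DovS is active.
Required activator NerT is absent, so *orvY* is not transcribed.
So OrvY is not produced.
Citrulline is present, so ElnY is active.
No repressor is bound and ElnY is active, so *kulT* is transcribed.
→ *kulT* is ON.
Tagatose is absent, so QilE is inactive.
Quinate is present, so KulW is active.
Required activator QilE is absent, so *temJ* is not transcribed.
→ *temJ* is OFF.
Palatinose is present, so ZorC is inactive.
Norleucine is present, so YilG is inactive.
Required activator YilG is absent, so *cilY* is not transcribed.
→ *cilY* is OFF.
1 of the 3 genes is transcribed.

1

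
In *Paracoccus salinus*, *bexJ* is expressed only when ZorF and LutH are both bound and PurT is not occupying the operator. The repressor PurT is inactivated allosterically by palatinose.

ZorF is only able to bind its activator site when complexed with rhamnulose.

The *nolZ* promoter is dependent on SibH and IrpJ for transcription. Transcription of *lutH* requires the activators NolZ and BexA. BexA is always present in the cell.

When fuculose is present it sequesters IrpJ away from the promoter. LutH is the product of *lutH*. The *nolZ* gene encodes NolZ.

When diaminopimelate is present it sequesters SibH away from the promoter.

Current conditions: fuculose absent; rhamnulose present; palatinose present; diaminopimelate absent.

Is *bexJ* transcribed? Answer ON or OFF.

Rhamnulose is present, so ZorF is active.
Palatinose is present, so PurT is inactive.
Diaminopimelate is absent, so SibH is active.
Fuculose is absent, so IrpJ is active.
No repressor is bound and SibH and IrpJ are active, so *nolZ* is transcribed.
So NolZ is produced and active.
BexA is produced constitutively and is active.
No repressor is bound and NolZ and BexA are active, so *lutH* is transcribed.
So LutH is produced and active.
No repressor is bound and ZorF and LutH are active, so *bexJ* is transcribed.

ON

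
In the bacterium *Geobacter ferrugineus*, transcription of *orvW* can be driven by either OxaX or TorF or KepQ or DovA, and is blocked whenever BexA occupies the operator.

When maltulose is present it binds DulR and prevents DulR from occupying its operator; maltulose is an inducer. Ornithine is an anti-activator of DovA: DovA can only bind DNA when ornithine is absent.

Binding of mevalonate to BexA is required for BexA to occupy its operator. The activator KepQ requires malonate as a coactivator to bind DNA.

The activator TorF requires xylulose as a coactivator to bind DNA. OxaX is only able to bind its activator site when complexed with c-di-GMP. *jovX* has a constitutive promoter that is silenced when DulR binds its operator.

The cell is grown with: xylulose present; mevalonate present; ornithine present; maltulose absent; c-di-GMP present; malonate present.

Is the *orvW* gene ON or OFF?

c-di-GMP is present, so OxaX is active.
Xylulose is present, so TorF is active.
Malonate is present, so KepQ is active.
Ornithine is present, so DovA is inactive.
Mevalonate is present, so BexA is active.
With repressor BexA bound, *orvW* is not transcribed.

OFF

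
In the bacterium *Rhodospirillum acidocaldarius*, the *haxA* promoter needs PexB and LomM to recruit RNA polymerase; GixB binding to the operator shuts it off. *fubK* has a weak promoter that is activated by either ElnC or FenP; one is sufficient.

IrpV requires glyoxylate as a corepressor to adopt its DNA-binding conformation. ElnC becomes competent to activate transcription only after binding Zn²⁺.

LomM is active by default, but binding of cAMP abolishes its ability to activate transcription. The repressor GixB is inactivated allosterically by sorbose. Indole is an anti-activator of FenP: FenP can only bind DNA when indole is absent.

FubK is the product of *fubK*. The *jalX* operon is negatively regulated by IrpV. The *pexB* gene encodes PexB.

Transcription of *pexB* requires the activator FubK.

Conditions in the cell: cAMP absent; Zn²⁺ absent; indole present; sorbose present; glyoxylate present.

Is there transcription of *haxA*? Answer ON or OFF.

Zn²⁺ is absent, so ElnC is inactive.
Indole is present, so FenP is inactive.
No activator is available at the *fubK* promoter, so *fubK* is not transcribed.
So FubK is not produced.
Required activator FubK is absent, so *pexB* is not transcribed.
So PexB is not produced.
cAMP is absent, so LomM is active.
Sorbose is present, so GixB is inactive.
Required activator PexB is absent, so *haxA* is not transcribed.

OFF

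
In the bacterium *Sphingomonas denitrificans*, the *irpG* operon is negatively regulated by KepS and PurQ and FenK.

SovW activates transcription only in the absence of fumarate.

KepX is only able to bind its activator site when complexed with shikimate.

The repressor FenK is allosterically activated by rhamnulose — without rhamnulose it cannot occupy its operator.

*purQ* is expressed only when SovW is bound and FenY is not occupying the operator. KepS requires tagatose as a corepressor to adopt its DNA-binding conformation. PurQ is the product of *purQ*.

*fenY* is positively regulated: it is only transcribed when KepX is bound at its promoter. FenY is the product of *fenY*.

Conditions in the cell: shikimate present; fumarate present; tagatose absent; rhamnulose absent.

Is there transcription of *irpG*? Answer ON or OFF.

ON

Tagatose is absent, so KepS is inactive.
Fumarate is present, so SovW is inactive.
Shikimate is present, so KepX is active.
No repressor is bound and KepX is active, so *fenY* is transcribed.
So FenY is produced and active.
With repressor FenY bound, *purQ* is not transcribed.
So PurQ is not produced.
Rhamnulose is absent, so FenK is inactive.
With no repressor bound, *irpG* is transcribed.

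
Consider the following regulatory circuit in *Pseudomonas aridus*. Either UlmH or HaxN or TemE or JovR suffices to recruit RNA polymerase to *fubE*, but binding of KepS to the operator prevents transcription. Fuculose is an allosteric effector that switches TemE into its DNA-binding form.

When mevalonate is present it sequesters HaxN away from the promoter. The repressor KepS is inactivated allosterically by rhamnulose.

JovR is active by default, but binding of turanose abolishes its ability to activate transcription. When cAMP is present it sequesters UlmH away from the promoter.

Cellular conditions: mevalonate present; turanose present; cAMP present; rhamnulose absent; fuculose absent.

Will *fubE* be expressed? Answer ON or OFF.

OFF

cAMP is present, so UlmH is inactive.
Mevalonate is present, so HaxN is inactive.
Rhamnulose is absent, so KepS is active.
Fuculose is absent, so TemE is inactive.
Turanose is present, so JovR is inactive.
With repressor KepS bound, *fubE* is not transcribed.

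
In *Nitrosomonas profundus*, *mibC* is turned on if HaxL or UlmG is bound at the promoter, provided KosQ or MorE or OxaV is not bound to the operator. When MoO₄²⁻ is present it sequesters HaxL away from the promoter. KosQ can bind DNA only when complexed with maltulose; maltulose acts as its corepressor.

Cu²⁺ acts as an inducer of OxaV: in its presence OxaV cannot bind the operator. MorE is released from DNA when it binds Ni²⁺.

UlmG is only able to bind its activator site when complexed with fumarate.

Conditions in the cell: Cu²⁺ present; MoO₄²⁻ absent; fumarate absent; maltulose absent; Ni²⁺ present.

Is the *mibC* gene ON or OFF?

MoO₄²⁻ is absent, so HaxL is active.
Maltulose is absent, so KosQ is inactive.
Ni²⁺ is present, so MorE is inactive.
Cu²⁺ is present, so OxaV is inactive.
Fumarate is absent, so UlmG is inactive.
Activator HaxL is present, so *mibC* is transcribed.

ON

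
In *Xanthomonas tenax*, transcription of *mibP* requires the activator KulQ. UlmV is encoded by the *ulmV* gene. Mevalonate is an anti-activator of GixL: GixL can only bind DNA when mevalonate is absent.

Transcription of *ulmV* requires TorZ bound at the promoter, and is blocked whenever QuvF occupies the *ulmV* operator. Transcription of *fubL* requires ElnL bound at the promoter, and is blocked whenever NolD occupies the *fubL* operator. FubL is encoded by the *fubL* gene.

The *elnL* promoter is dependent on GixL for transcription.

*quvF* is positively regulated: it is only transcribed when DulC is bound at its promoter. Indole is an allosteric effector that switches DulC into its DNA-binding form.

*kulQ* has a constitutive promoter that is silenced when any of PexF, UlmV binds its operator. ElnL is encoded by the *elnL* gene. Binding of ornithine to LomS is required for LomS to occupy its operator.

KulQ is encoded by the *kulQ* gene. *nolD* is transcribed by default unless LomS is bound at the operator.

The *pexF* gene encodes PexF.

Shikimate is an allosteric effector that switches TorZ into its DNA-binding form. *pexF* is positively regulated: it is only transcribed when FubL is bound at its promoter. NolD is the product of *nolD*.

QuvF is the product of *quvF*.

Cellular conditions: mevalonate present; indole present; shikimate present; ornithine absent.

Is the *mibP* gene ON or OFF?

Ornithine is absent, so LomS is inactive.
With no repressor bound, *nolD* is transcribed.
So NolD is produced and active.
Mevalonate is present, so GixL is inactive.
Required activator GixL is absent, so *elnL* is not transcribed.
So ElnL is not produced.
With repressor NolD bound, *fubL* is not transcribed.
So FubL is not produced.
Required activator FubL is absent, so *pexF* is not transcribed.
So PexF is not produced.
Shikimate is present, so TorZ is active.
Indole is present, so DulC is active.
No repressor is bound and DulC is active, so *quvF* is transcribed.
So QuvF is produced and active.
With repressor QuvF bound, *ulmV* is not transcribed.
So UlmV is not produced.
With no repressor bound, *kulQ* is transcribed.
So KulQ is produced and active.
No repressor is bound and KulQ is active, so *mibP* is transcribed.

ON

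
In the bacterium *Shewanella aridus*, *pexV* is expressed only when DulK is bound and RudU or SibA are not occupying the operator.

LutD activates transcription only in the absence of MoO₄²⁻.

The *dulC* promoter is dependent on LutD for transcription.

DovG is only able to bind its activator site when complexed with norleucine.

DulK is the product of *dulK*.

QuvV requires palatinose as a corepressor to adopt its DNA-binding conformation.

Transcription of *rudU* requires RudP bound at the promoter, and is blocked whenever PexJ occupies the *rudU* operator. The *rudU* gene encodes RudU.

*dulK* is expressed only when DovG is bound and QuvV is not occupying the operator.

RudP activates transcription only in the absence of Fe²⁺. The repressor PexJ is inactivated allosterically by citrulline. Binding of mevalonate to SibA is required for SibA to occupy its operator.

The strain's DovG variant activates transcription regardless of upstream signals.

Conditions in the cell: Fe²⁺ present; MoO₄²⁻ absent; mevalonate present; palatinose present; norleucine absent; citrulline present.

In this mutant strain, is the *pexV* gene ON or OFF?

Fe²⁺ is present, so RudP is inactive.
Citrulline is present, so PexJ is inactive.
Required activator RudP is absent, so *rudU* is not transcribed.
So RudU is not produced.
Palatinose is present, so QuvV is active.
DovG is constitutively active in this strain.
With repressor QuvV bound, *dulK* is not transcribed.
So DulK is not produced.
Mevalonate is present, so SibA is active.
With repressor SibA bound, *pexV* is not transcribed.

OFF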